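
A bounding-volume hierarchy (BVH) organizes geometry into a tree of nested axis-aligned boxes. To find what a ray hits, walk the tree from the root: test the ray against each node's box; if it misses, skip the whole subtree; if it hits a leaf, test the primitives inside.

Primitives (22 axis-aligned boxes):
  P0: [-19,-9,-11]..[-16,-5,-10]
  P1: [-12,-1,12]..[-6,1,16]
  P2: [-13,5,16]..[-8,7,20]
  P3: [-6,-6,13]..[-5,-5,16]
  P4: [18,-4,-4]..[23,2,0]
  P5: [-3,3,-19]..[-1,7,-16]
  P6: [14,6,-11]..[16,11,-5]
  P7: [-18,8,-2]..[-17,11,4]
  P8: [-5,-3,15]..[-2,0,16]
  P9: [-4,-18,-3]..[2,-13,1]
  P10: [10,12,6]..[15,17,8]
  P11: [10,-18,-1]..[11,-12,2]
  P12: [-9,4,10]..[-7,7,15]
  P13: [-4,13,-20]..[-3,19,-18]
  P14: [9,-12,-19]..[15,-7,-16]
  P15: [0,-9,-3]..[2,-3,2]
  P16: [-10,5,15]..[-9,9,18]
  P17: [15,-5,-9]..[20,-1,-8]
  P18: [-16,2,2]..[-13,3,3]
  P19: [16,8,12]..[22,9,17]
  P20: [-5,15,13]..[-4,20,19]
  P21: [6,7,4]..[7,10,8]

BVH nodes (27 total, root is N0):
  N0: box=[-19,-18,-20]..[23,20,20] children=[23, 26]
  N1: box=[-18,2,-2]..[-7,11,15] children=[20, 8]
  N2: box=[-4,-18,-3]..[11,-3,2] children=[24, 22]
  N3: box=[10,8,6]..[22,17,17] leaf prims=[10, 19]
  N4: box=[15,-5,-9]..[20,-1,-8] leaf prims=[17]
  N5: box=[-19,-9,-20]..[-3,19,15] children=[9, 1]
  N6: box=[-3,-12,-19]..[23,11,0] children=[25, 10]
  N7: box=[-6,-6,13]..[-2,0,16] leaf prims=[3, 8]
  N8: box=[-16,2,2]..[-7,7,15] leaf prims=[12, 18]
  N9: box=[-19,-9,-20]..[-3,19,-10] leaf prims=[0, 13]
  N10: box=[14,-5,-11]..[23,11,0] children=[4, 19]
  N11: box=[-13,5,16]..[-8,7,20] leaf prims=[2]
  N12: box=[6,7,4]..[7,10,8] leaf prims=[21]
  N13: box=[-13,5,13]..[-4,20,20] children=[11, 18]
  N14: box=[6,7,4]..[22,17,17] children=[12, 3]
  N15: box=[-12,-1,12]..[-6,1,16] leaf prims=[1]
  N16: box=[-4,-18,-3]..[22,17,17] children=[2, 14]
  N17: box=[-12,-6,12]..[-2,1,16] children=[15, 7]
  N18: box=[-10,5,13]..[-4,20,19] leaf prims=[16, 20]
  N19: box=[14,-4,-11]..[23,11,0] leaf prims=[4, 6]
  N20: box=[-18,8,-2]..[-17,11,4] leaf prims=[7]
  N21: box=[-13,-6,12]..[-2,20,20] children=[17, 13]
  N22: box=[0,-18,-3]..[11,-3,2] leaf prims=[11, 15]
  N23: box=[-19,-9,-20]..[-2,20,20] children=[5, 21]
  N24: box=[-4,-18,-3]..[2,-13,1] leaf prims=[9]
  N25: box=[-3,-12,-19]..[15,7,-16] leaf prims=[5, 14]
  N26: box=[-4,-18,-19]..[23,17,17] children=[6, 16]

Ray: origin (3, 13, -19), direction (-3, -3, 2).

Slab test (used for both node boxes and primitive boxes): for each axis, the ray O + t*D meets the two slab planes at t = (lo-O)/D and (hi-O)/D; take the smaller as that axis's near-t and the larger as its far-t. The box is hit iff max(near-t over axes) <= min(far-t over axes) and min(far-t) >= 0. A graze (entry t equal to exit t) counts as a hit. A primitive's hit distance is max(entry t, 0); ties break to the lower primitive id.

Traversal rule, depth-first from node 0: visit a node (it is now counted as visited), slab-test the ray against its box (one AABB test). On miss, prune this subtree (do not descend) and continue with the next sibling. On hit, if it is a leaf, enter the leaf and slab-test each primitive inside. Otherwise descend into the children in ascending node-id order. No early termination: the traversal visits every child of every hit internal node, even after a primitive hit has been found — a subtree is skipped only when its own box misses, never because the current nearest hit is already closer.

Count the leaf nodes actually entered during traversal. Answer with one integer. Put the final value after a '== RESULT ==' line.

Walk:
N0 x:[-20/3,22/3] y:[-7/3,31/3] z:[-1/2,39/2] -> hit [-1/2,22/3], descend [23, 26]
  N23 x:[5/3,22/3] y:[-7/3,22/3] z:[-1/2,39/2] -> hit [5/3,22/3], descend [5, 21]
    N5 x:[2,22/3] y:[-2,22/3] z:[-1/2,17] -> hit [2,22/3], descend [1, 9]
      N1 x:[10/3,7] y:[2/3,11/3] z:[17/2,17] -> miss, prune
      N9 x:[2,22/3] y:[-2,22/3] z:[-1/2,9/2] -> hit [2,9/2] leaf, test {P0(miss), P13(miss)}
    N21 x:[5/3,16/3] y:[-7/3,19/3] z:[31/2,39/2] -> miss, prune
  N26 x:[-20/3,7/3] y:[-4/3,31/3] z:[0,18] -> hit [0,7/3], descend [6, 16]
    N6 x:[-20/3,2] y:[2/3,25/3] z:[0,19/2] -> hit [2/3,2], descend [10, 25]
      N10 x:[-20/3,-11/3] y:[2/3,6] z:[4,19/2] -> miss, prune
      N25 x:[-4,2] y:[2,25/3] z:[0,3/2] -> miss, prune
    N16 x:[-19/3,7/3] y:[-4/3,31/3] z:[8,18] -> miss, prune

order=[0, 23, 5, 1, 9, 21, 26, 6, 10, 25, 16]  |boxes|=11  |leaves|=1  hit=miss

== RESULT ==
1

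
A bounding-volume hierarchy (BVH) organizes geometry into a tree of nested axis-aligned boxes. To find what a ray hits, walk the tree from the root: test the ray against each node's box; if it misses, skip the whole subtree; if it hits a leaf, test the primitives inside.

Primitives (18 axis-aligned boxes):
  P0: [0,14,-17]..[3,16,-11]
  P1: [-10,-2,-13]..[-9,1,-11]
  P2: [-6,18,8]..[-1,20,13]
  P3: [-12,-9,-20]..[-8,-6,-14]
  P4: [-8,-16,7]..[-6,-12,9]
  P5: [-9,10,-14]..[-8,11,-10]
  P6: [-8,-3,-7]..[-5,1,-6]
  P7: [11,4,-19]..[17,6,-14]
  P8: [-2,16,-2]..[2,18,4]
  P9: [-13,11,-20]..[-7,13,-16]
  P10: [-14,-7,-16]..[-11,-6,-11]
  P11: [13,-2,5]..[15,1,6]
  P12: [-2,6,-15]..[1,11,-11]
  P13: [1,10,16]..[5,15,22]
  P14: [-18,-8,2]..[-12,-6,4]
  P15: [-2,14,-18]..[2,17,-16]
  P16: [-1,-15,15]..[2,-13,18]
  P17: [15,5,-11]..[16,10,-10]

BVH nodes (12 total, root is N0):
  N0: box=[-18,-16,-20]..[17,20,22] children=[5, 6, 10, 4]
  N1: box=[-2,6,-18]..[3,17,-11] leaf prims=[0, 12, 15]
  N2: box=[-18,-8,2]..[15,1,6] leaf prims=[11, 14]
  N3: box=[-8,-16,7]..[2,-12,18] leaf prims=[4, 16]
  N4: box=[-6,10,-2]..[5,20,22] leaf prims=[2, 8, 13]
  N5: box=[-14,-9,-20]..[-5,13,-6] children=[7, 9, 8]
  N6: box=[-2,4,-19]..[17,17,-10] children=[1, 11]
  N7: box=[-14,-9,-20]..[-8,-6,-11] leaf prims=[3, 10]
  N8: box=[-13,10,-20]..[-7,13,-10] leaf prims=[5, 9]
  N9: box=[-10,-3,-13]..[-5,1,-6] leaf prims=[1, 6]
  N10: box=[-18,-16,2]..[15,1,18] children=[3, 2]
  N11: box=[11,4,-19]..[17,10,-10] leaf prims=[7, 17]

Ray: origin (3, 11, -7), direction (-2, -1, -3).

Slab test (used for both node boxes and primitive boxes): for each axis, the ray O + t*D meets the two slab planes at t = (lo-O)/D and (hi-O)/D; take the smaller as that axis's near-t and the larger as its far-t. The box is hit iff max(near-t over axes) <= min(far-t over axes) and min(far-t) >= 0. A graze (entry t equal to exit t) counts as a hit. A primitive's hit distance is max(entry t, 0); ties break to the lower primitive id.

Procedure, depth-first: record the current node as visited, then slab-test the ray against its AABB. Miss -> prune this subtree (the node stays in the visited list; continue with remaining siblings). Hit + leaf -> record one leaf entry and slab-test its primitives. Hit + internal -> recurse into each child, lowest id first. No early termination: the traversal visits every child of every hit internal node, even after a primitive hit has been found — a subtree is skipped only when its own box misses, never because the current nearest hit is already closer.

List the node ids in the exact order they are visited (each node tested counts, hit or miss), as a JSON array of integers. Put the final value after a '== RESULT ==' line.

Walk:
N0 x:[-7,21/2] y:[-9,27] z:[-29/3,13/3] -> hit [-7,13/3], descend [4, 5, 6, 10]
  N4 x:[-1,9/2] y:[-9,1] z:[-29/3,-5/3] -> miss, prune
  N5 x:[4,17/2] y:[-2,20] z:[-1/3,13/3] -> hit [4,13/3], descend [7, 8, 9]
    N7 x:[11/2,17/2] y:[17,20] z:[4/3,13/3] -> miss, prune
    N8 x:[5,8] y:[-2,1] z:[1,13/3] -> miss, prune
    N9 x:[4,13/2] y:[10,14] z:[-1/3,2] -> miss, prune
  N6 x:[-7,5/2] y:[-6,7] z:[1,4] -> hit [1,5/2], descend [1, 11]
    N1 x:[0,5/2] y:[-6,5] z:[4/3,11/3] -> hit [4/3,5/2] leaf, test {P0(miss), P12@t=4/3, P15(miss)}
    N11 x:[-7,-4] y:[1,7] z:[1,4] -> miss, prune
  N10 x:[-6,21/2] y:[10,27] z:[-25/3,-3] -> miss, prune

order=[0, 4, 5, 7, 8, 9, 6, 1, 11, 10]  |boxes|=10  |leaves|=1  hit=P12

== RESULT ==
[0, 4, 5, 7, 8, 9, 6, 1, 11, 10]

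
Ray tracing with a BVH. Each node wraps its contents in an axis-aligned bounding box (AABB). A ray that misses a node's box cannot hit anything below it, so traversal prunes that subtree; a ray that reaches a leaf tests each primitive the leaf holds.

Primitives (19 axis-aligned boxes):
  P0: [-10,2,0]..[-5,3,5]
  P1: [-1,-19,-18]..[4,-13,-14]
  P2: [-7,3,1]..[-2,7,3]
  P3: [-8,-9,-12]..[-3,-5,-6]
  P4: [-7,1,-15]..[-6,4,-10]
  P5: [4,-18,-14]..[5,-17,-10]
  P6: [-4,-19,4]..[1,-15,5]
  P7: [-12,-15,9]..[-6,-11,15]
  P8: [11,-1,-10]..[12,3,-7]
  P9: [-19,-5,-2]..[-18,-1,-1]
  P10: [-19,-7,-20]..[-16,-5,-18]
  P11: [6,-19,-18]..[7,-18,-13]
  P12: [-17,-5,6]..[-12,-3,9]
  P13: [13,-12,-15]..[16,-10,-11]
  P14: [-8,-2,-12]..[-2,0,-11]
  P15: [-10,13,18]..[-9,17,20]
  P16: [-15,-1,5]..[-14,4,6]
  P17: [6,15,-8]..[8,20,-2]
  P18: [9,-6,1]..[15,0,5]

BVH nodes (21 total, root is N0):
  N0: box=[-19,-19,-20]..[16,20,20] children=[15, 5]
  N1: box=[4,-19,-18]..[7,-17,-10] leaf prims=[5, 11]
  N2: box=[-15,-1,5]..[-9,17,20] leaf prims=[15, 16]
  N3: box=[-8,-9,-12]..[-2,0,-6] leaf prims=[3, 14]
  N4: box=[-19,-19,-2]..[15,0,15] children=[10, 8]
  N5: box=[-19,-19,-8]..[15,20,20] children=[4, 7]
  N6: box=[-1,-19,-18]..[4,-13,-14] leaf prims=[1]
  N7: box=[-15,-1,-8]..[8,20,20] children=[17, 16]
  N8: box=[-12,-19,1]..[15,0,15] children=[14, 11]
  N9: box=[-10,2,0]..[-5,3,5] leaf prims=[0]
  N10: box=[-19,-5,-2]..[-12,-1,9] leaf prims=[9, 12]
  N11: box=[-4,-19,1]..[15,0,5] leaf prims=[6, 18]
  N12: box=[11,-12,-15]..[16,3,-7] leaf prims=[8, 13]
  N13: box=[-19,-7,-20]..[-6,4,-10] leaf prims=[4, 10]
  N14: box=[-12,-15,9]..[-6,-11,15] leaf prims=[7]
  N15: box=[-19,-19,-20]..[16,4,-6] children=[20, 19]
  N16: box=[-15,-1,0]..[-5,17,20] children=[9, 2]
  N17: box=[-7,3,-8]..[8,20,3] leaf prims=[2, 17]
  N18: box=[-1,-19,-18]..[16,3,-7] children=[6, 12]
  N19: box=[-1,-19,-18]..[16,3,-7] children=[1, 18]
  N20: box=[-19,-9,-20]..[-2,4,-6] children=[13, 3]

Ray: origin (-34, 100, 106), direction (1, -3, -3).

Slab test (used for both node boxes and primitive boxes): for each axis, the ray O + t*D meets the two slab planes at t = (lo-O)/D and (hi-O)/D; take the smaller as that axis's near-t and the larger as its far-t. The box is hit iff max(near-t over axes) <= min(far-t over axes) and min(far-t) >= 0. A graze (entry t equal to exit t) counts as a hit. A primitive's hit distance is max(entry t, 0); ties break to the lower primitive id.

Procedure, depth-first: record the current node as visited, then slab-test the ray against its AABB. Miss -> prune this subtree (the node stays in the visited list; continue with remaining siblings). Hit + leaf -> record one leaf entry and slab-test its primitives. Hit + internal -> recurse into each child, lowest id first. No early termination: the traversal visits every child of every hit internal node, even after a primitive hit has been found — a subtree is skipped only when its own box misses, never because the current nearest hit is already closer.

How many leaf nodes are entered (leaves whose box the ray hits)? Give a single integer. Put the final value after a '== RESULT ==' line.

Trace the traversal:
N0 x:[15,50] y:[80/3,119/3] z:[86/3,42] -> hit [86/3,119/3], descend [5, 15]
  N5 x:[15,49] y:[80/3,119/3] z:[86/3,38] -> hit [86/3,38], descend [4, 7]
    N4 x:[15,49] y:[100/3,119/3] z:[91/3,36] -> hit [100/3,36], descend [8, 10]
      N8 x:[22,49] y:[100/3,119/3] z:[91/3,35] -> hit [100/3,35], descend [11, 14]
        N11 x:[30,49] y:[100/3,119/3] z:[101/3,35] -> hit [101/3,35] leaf, test {P6(miss), P18(miss)}
        N14 x:[22,28] y:[37,115/3] z:[91/3,97/3] -> miss, prune
      N10 x:[15,22] y:[101/3,35] z:[97/3,36] -> miss, prune
    N7 x:[19,42] y:[80/3,101/3] z:[86/3,38] -> hit [86/3,101/3], descend [16, 17]
      N16 x:[19,29] y:[83/3,101/3] z:[86/3,106/3] -> hit [86/3,29], descend [2, 9]
        N2 x:[19,25] y:[83/3,101/3] z:[86/3,101/3] -> miss, prune
        N9 x:[24,29] y:[97/3,98/3] z:[101/3,106/3] -> miss, prune
      N17 x:[27,42] y:[80/3,97/3] z:[103/3,38] -> miss, prune
  N15 x:[15,50] y:[32,119/3] z:[112/3,42] -> hit [112/3,119/3], descend [19, 20]
    N19 x:[33,50] y:[97/3,119/3] z:[113/3,124/3] -> hit [113/3,119/3], descend [1, 18]
      N1 x:[38,41] y:[39,119/3] z:[116/3,124/3] -> hit [39,119/3] leaf, test {P5@t=39, P11(miss)}
      N18 x:[33,50] y:[97/3,119/3] z:[113/3,124/3] -> hit [113/3,119/3], descend [6, 12]
        N6 x:[33,38] y:[113/3,119/3] z:[40,124/3] -> miss, prune
        N12 x:[45,50] y:[97/3,112/3] z:[113/3,121/3] -> miss, prune
    N20 x:[15,32] y:[32,109/3] z:[112/3,42] -> miss, prune

Summary -> nodes [0, 5, 4, 8, 11, 14, 10, 7, 16, 2, 9, 17, 15, 19, 1, 18, 6, 12, 20]; box-tests=19; leaf-entries=2; first=P5

== RESULT ==
2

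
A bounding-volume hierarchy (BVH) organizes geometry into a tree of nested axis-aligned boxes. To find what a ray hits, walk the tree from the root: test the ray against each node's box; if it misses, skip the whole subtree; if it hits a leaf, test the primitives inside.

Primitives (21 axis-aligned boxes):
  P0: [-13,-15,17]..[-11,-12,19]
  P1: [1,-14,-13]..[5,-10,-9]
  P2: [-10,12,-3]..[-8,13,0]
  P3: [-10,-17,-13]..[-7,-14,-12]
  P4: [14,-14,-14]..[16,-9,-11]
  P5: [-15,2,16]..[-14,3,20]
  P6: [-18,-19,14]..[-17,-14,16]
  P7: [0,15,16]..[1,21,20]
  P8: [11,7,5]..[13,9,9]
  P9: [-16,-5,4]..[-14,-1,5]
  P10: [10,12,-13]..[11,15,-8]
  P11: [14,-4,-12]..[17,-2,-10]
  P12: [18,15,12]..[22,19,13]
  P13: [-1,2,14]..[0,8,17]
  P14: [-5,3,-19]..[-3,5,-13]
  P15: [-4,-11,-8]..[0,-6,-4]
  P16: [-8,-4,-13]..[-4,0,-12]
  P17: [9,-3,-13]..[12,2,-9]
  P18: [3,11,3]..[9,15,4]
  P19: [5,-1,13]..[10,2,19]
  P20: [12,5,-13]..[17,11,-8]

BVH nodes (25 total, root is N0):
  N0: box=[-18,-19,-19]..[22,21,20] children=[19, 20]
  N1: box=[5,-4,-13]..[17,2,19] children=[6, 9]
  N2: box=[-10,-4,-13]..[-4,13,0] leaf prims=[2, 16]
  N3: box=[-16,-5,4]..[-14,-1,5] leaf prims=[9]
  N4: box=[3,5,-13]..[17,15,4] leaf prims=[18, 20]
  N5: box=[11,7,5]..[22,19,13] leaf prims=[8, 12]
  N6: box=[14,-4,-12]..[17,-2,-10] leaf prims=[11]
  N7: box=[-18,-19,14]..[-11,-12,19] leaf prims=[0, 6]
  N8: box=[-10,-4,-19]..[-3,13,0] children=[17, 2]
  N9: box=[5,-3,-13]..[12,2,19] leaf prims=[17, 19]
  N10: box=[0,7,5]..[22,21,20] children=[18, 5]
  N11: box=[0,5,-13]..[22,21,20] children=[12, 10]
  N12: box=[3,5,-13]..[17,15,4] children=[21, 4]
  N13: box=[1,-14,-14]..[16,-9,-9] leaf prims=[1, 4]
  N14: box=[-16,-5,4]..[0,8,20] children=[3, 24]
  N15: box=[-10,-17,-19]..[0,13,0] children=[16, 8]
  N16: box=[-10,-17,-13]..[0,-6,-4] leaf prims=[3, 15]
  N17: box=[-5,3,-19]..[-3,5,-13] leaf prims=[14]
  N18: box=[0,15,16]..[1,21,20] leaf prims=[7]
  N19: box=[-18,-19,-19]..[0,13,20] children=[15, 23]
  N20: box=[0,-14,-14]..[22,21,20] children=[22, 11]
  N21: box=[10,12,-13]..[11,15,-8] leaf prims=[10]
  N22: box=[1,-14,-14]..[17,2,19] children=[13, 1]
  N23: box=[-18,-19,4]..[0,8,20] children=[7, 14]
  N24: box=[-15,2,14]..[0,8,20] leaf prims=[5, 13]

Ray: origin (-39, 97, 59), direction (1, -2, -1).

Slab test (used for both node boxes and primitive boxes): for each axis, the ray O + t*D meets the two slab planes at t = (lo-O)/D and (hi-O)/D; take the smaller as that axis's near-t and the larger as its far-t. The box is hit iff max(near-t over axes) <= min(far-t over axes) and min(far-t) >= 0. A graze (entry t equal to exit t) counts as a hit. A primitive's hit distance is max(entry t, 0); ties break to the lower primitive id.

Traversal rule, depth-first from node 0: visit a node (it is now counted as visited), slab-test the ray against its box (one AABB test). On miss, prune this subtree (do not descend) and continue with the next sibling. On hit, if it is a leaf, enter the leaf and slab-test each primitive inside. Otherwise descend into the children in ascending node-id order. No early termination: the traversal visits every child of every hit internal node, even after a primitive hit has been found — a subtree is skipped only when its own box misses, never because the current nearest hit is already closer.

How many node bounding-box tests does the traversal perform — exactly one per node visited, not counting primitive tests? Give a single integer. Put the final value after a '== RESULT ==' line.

Walk:
N0 x:[21,61] y:[38,58] z:[39,78] -> hit [39,58], descend [19, 20]
  N19 x:[21,39] y:[42,58] z:[39,78] -> miss, prune
  N20 x:[39,61] y:[38,111/2] z:[39,73] -> hit [39,111/2], descend [11, 22]
    N11 x:[39,61] y:[38,46] z:[39,72] -> hit [39,46], descend [10, 12]
      N10 x:[39,61] y:[38,45] z:[39,54] -> hit [39,45], descend [5, 18]
        N5 x:[50,61] y:[39,45] z:[46,54] -> miss, prune
        N18 x:[39,40] y:[38,41] z:[39,43] -> hit [39,40] leaf, test {P7@t=39}
      N12 x:[42,56] y:[41,46] z:[55,72] -> miss, prune
    N22 x:[40,56] y:[95/2,111/2] z:[40,73] -> hit [95/2,111/2], descend [1, 13]
      N1 x:[44,56] y:[95/2,101/2] z:[40,72] -> hit [95/2,101/2], descend [6, 9]
        N6 x:[53,56] y:[99/2,101/2] z:[69,71] -> miss, prune
        N9 x:[44,51] y:[95/2,50] z:[40,72] -> hit [95/2,50] leaf, test {P17(miss), P19(miss)}
      N13 x:[40,55] y:[53,111/2] z:[68,73] -> miss, prune

Summary -> nodes [0, 19, 20, 11, 10, 5, 18, 12, 22, 1, 6, 9, 13]; box-tests=13; leaf-entries=2; first=P7

== RESULT ==
13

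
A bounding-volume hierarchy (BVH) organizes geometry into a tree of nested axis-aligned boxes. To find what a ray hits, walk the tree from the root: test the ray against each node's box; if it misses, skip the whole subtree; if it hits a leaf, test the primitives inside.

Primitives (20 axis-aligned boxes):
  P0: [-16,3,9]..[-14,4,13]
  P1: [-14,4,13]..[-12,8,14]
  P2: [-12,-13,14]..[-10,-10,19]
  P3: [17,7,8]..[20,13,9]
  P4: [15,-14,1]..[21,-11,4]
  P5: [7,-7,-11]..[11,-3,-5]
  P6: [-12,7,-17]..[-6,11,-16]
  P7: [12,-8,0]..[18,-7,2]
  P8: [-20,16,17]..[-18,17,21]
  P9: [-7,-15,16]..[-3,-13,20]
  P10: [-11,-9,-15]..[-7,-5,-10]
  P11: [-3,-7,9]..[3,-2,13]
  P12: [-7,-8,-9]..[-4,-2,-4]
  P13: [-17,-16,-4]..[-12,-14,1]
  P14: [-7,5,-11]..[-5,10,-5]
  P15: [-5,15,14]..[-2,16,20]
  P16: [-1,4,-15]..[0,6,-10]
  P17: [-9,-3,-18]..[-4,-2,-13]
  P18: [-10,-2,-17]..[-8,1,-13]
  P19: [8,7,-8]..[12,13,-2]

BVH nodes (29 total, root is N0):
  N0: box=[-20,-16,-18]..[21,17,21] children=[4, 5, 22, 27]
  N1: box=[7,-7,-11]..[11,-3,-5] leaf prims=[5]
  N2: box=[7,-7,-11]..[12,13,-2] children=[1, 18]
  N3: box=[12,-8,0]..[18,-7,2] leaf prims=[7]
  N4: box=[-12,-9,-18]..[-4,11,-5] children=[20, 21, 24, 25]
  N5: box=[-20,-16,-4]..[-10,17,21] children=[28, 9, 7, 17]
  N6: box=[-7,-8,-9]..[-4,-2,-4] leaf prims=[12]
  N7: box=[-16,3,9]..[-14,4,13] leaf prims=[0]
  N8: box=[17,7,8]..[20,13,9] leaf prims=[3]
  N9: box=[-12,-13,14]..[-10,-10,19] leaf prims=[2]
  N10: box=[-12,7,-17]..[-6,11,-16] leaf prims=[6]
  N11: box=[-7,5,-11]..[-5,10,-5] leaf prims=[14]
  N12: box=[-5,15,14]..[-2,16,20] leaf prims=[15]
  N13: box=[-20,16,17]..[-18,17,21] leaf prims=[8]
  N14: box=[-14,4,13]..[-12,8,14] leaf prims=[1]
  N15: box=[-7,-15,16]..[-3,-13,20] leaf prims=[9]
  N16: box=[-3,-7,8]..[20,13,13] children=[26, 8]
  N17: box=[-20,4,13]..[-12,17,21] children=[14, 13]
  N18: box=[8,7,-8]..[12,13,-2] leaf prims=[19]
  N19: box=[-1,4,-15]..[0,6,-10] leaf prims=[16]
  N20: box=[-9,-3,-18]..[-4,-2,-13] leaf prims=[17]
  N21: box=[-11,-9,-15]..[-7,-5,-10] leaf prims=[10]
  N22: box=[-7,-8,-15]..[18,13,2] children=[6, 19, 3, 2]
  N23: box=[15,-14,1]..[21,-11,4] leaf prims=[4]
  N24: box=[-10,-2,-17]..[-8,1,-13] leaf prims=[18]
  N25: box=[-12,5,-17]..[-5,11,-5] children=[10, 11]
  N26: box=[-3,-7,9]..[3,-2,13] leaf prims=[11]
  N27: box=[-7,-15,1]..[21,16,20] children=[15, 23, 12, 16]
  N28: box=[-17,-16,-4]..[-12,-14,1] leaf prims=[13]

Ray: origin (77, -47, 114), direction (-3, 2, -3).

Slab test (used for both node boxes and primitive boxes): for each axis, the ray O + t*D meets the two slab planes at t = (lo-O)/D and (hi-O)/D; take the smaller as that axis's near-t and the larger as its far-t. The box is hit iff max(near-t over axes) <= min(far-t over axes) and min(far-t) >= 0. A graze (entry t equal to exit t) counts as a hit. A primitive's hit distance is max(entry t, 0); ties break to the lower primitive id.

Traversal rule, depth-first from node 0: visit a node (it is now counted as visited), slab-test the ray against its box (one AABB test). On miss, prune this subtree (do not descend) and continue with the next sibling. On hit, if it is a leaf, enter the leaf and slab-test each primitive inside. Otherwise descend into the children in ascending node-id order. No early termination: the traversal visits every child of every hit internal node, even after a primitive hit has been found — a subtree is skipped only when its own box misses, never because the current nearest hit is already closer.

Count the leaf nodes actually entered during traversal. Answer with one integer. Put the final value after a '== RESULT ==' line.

Traverse from the root:
N0 x:[56/3,97/3] y:[31/2,32] z:[31,44] -> hit [31,32], descend [4, 5, 22, 27]
  N4 x:[27,89/3] y:[19,29] z:[119/3,44] -> miss, prune
  N5 x:[29,97/3] y:[31/2,32] z:[31,118/3] -> hit [31,32], descend [7, 9, 17, 28]
    N7 x:[91/3,31] y:[25,51/2] z:[101/3,35] -> miss, prune
    N9 x:[29,89/3] y:[17,37/2] z:[95/3,100/3] -> miss, prune
    N17 x:[89/3,97/3] y:[51/2,32] z:[31,101/3] -> hit [31,32], descend [13, 14]
      N13 x:[95/3,97/3] y:[63/2,32] z:[31,97/3] -> hit [95/3,32] leaf, test {P8@t=95/3}
      N14 x:[89/3,91/3] y:[51/2,55/2] z:[100/3,101/3] -> miss, prune
    N28 x:[89/3,94/3] y:[31/2,33/2] z:[113/3,118/3] -> miss, prune
  N22 x:[59/3,28] y:[39/2,30] z:[112/3,43] -> miss, prune
  N27 x:[56/3,28] y:[16,63/2] z:[94/3,113/3] -> miss, prune

Visited [0, 4, 5, 7, 9, 17, 13, 14, 28, 22, 27]. Tests: 11 box, 1 leaf. Nearest: P8.

== RESULT ==
1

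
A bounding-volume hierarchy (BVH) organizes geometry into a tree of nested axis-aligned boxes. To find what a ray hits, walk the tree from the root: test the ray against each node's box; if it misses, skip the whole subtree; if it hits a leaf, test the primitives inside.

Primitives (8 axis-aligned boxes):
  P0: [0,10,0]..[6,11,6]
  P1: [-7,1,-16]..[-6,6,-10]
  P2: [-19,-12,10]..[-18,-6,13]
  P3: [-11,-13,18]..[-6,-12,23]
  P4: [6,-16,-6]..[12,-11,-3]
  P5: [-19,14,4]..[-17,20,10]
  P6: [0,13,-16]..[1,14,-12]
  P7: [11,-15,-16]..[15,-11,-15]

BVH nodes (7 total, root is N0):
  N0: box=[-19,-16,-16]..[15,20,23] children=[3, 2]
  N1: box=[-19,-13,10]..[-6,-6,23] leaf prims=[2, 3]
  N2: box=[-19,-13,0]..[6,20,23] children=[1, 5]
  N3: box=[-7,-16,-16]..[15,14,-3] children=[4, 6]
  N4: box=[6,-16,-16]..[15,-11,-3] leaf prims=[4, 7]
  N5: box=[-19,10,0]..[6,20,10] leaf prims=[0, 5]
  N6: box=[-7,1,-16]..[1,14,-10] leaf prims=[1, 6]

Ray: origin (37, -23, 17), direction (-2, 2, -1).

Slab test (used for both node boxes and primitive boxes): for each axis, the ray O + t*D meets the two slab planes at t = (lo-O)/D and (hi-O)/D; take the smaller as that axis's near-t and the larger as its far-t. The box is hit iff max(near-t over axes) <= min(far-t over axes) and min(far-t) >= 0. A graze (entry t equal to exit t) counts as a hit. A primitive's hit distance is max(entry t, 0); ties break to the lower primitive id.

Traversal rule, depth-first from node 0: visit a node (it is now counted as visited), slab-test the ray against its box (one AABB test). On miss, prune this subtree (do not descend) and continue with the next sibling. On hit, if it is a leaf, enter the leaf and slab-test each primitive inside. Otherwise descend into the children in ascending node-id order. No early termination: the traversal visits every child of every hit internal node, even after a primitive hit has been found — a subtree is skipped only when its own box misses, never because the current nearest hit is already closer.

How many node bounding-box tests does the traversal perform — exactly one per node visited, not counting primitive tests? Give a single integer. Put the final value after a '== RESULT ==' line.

Walk:
N0 x:[11,28] y:[7/2,43/2] z:[-6,33] -> hit [11,43/2], descend [2, 3]
  N2 x:[31/2,28] y:[5,43/2] z:[-6,17] -> hit [31/2,17], descend [1, 5]
    N1 x:[43/2,28] y:[5,17/2] z:[-6,7] -> miss, prune
    N5 x:[31/2,28] y:[33/2,43/2] z:[7,17] -> hit [33/2,17] leaf, test {P0@t=33/2, P5(miss)}
  N3 x:[11,22] y:[7/2,37/2] z:[20,33] -> miss, prune

5 AABB tests over nodes [0, 2, 1, 5, 3]; 1 leaf entered; closest P0.

== RESULT ==
5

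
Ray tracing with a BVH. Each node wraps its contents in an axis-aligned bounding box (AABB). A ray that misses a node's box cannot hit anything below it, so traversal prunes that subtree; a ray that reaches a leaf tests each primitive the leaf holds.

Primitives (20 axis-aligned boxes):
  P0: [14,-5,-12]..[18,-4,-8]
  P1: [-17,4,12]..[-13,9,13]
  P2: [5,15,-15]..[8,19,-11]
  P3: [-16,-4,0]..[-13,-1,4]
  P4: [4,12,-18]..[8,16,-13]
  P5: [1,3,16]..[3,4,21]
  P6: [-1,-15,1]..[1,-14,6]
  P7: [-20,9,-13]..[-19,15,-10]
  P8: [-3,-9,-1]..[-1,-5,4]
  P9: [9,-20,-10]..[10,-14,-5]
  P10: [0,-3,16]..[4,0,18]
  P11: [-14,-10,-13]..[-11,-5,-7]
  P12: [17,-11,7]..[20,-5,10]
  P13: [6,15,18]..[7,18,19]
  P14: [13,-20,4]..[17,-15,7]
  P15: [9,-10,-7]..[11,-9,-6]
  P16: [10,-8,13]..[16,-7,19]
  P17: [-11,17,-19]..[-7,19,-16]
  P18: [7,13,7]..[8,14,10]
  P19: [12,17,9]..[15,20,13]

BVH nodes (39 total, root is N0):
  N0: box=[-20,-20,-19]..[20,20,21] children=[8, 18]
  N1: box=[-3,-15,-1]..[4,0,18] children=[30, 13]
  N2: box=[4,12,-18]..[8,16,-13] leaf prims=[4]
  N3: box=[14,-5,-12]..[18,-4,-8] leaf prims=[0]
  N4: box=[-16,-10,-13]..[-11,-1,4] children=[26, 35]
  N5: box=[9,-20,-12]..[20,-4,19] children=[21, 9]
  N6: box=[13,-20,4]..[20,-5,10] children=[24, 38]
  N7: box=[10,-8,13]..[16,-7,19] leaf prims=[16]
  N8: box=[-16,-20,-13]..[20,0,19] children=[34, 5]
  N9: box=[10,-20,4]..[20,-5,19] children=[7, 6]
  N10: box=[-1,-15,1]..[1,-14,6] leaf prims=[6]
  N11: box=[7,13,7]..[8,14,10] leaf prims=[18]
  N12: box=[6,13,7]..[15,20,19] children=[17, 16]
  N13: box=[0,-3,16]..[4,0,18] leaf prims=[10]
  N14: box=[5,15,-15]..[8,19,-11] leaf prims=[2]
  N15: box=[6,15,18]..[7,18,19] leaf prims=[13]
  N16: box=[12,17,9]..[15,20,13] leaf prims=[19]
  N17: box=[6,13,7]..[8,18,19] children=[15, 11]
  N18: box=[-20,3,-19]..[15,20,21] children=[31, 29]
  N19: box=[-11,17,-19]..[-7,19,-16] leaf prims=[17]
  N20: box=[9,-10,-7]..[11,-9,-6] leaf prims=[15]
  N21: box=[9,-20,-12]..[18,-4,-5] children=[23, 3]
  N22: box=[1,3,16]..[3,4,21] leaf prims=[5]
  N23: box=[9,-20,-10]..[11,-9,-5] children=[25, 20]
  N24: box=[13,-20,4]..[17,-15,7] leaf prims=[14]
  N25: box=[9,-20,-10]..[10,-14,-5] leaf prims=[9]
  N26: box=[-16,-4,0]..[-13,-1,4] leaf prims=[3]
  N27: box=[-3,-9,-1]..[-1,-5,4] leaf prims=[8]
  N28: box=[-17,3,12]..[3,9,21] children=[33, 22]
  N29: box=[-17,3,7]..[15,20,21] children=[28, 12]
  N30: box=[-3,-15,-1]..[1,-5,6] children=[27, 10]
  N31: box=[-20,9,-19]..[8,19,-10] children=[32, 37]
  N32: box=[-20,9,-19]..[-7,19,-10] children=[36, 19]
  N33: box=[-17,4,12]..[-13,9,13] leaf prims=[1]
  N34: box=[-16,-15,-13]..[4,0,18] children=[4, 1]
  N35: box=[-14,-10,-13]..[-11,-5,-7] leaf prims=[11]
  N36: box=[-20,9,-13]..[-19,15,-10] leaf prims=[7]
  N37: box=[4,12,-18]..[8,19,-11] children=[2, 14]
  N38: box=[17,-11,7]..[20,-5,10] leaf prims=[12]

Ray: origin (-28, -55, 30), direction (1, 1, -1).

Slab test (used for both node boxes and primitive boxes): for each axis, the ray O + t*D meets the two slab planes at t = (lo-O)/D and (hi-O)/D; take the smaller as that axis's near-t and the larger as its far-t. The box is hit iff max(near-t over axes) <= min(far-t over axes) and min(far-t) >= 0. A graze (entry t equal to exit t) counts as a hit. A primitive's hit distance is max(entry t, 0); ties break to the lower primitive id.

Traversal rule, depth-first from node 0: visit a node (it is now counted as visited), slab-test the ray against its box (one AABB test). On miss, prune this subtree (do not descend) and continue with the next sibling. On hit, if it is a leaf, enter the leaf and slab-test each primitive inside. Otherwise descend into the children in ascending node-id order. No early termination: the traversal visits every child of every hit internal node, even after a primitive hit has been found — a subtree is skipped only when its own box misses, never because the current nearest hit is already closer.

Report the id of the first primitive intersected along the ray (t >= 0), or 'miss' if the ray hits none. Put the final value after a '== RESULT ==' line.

Walk:
N0 x:[8,48] y:[35,75] z:[9,49] -> hit [35,48], descend [8, 18]
  N8 x:[12,48] y:[35,55] z:[11,43] -> hit [35,43], descend [5, 34]
    N5 x:[37,48] y:[35,51] z:[11,42] -> hit [37,42], descend [9, 21]
      N9 x:[38,48] y:[35,50] z:[11,26] -> miss, prune
      N21 x:[37,46] y:[35,51] z:[35,42] -> hit [37,42], descend [3, 23]
        N3 x:[42,46] y:[50,51] z:[38,42] -> miss, prune
        N23 x:[37,39] y:[35,46] z:[35,40] -> hit [37,39], descend [20, 25]
          N20 x:[37,39] y:[45,46] z:[36,37] -> miss, prune
          N25 x:[37,38] y:[35,41] z:[35,40] -> hit [37,38] leaf, test {P9@t=37}
    N34 x:[12,32] y:[40,55] z:[12,43] -> miss, prune
  N18 x:[8,43] y:[58,75] z:[9,49] -> miss, prune

Summary -> nodes [0, 8, 5, 9, 21, 3, 23, 20, 25, 34, 18]; box-tests=11; leaf-entries=1; first=P9

== RESULT ==
9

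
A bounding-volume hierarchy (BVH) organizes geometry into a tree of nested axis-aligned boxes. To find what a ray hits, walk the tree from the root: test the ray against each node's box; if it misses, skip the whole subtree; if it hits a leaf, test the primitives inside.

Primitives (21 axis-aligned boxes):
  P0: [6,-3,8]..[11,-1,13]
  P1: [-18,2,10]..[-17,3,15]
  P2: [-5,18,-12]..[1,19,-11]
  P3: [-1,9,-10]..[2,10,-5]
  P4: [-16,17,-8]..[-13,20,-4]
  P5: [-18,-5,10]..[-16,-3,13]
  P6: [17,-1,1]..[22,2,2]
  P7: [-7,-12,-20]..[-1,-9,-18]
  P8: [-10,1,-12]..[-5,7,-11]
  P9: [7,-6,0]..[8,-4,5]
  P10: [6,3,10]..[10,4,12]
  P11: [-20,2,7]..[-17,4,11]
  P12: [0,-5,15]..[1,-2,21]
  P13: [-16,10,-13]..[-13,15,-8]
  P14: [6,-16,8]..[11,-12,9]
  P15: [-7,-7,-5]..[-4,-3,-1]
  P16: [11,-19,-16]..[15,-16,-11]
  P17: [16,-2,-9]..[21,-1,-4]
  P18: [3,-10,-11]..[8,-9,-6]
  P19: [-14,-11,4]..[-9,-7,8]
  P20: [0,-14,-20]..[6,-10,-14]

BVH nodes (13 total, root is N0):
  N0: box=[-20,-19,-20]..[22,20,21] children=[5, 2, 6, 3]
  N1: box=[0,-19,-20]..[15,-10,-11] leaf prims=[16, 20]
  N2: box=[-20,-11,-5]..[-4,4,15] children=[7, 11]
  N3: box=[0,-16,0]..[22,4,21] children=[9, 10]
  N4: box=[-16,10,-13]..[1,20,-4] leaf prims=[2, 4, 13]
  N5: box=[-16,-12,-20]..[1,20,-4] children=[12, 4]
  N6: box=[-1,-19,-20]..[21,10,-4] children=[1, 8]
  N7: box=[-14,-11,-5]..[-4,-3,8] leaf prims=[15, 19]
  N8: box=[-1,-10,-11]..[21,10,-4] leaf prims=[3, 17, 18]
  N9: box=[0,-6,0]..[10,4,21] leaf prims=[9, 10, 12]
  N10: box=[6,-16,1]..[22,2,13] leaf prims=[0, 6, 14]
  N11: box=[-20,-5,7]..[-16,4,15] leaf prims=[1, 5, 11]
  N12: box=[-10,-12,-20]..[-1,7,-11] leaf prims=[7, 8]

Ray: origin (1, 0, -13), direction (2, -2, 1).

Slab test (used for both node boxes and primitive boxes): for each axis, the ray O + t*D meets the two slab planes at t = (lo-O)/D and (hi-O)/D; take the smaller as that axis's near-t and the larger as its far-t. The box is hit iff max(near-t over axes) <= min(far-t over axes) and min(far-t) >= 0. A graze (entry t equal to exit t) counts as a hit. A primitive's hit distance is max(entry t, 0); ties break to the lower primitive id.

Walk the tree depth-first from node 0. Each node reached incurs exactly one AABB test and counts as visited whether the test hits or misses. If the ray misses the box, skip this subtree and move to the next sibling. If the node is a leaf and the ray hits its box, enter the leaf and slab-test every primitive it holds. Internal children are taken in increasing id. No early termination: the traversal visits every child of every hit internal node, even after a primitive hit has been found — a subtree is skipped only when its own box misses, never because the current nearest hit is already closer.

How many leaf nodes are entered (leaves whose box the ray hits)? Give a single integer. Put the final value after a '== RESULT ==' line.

Trace the traversal:
N0 x:[-21/2,21/2] y:[-10,19/2] z:[-7,34] -> hit [-7,19/2], descend [2, 3, 5, 6]
  N2 x:[-21/2,-5/2] y:[-2,11/2] z:[8,28] -> miss, prune
  N3 x:[-1/2,21/2] y:[-2,8] z:[13,34] -> miss, prune
  N5 x:[-17/2,0] y:[-10,6] z:[-7,9] -> hit [-7,0], descend [4, 12]
    N4 x:[-17/2,0] y:[-10,-5] z:[0,9] -> miss, prune
    N12 x:[-11/2,-1] y:[-7/2,6] z:[-7,2] -> miss, prune
  N6 x:[-1,10] y:[-5,19/2] z:[-7,9] -> hit [-1,9], descend [1, 8]
    N1 x:[-1/2,7] y:[5,19/2] z:[-7,2] -> miss, prune
    N8 x:[-1,10] y:[-5,5] z:[2,9] -> hit [2,5] leaf, test {P3(miss), P17(miss), P18(miss)}

order=[0, 2, 3, 5, 4, 12, 6, 1, 8]  |boxes|=9  |leaves|=1  hit=miss

== RESULT ==
1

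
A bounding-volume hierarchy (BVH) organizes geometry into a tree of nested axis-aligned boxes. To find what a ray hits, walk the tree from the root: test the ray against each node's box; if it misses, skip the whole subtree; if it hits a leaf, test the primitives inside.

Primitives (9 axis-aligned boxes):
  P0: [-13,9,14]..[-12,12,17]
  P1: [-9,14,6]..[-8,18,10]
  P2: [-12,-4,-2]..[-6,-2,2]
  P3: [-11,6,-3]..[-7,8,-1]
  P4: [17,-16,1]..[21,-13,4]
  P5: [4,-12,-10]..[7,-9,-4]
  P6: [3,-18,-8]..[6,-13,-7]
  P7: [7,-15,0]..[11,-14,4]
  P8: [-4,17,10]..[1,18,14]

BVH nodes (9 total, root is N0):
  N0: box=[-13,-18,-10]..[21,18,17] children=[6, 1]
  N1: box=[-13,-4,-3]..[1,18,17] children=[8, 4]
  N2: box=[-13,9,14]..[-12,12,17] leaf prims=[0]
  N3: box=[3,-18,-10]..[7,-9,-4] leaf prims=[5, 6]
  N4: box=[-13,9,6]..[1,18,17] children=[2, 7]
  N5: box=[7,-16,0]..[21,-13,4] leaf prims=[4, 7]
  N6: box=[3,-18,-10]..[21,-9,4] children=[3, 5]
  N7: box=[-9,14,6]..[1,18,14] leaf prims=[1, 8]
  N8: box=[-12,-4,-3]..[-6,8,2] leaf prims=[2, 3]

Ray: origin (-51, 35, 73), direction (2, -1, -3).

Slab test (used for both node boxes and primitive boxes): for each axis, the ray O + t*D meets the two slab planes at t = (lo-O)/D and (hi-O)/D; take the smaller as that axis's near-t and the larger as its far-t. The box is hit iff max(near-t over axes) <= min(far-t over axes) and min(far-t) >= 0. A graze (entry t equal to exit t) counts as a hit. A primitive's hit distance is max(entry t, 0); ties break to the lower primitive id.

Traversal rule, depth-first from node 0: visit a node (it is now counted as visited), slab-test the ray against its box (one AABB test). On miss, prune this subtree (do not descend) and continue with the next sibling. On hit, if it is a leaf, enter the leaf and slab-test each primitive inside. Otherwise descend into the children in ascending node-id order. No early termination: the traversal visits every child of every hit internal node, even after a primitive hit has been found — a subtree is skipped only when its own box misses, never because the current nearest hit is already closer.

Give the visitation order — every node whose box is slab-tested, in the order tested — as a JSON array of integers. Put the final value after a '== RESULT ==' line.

Walk:
N0 x:[19,36] y:[17,53] z:[56/3,83/3] -> hit [19,83/3], descend [1, 6]
  N1 x:[19,26] y:[17,39] z:[56/3,76/3] -> hit [19,76/3], descend [4, 8]
    N4 x:[19,26] y:[17,26] z:[56/3,67/3] -> hit [19,67/3], descend [2, 7]
      N2 x:[19,39/2] y:[23,26] z:[56/3,59/3] -> miss, prune
      N7 x:[21,26] y:[17,21] z:[59/3,67/3] -> hit [21,21] leaf, test {P1@t=21, P8(miss)}
    N8 x:[39/2,45/2] y:[27,39] z:[71/3,76/3] -> miss, prune
  N6 x:[27,36] y:[44,53] z:[23,83/3] -> miss, prune

Visited [0, 1, 4, 2, 7, 8, 6]. Tests: 7 box, 1 leaf. Nearest: P1.

== RESULT ==
[0, 1, 4, 2, 7, 8, 6]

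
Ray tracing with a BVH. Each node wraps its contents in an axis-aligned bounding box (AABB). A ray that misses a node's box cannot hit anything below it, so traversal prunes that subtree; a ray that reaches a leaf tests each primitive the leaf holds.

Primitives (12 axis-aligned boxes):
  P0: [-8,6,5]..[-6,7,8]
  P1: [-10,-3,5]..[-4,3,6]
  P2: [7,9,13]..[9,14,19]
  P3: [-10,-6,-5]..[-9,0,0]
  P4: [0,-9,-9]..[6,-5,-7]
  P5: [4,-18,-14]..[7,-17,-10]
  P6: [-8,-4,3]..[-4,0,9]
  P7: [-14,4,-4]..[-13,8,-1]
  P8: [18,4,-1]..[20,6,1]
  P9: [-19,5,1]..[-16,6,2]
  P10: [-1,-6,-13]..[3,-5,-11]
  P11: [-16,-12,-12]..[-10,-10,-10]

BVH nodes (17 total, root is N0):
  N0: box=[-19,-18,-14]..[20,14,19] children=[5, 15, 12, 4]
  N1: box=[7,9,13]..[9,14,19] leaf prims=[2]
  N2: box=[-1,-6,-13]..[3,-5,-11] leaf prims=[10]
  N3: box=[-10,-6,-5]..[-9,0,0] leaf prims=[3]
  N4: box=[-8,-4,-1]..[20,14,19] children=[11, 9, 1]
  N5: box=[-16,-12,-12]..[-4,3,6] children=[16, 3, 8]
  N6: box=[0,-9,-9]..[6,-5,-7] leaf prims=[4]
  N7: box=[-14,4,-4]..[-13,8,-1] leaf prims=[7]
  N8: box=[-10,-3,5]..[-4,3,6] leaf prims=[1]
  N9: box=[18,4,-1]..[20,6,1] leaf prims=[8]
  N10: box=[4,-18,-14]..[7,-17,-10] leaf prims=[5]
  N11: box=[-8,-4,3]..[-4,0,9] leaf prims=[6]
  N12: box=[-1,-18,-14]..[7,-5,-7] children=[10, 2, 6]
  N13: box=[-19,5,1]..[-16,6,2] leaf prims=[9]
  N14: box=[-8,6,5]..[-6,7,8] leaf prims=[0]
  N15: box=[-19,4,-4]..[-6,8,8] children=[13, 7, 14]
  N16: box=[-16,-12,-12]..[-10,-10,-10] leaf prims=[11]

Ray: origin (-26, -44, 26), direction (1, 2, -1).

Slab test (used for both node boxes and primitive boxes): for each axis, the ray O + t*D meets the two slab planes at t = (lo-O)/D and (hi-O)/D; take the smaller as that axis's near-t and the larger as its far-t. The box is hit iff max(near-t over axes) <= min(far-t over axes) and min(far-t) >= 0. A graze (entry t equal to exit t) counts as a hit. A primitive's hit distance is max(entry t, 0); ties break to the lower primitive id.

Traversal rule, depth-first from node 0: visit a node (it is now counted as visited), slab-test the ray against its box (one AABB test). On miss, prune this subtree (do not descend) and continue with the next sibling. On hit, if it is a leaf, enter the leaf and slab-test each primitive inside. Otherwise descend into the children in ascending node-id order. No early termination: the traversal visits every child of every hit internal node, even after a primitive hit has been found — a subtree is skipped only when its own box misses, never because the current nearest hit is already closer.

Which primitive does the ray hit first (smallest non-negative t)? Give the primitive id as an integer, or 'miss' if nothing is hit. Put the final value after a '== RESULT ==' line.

Trace the traversal:
N0 x:[7,46] y:[13,29] z:[7,40] -> hit [13,29], descend [4, 5, 12, 15]
  N4 x:[18,46] y:[20,29] z:[7,27] -> hit [20,27], descend [1, 9, 11]
    N1 x:[33,35] y:[53/2,29] z:[7,13] -> miss, prune
    N9 x:[44,46] y:[24,25] z:[25,27] -> miss, prune
    N11 x:[18,22] y:[20,22] z:[17,23] -> hit [20,22] leaf, test {P6@t=20}
  N5 x:[10,22] y:[16,47/2] z:[20,38] -> hit [20,22], descend [3, 8, 16]
    N3 x:[16,17] y:[19,22] z:[26,31] -> miss, prune
    N8 x:[16,22] y:[41/2,47/2] z:[20,21] -> hit [41/2,21] leaf, test {P1@t=41/2}
    N16 x:[10,16] y:[16,17] z:[36,38] -> miss, prune
  N12 x:[25,33] y:[13,39/2] z:[33,40] -> miss, prune
  N15 x:[7,20] y:[24,26] z:[18,30] -> miss, prune

Summary -> nodes [0, 4, 1, 9, 11, 5, 3, 8, 16, 12, 15]; box-tests=11; leaf-entries=2; first=P6

== RESULT ==
6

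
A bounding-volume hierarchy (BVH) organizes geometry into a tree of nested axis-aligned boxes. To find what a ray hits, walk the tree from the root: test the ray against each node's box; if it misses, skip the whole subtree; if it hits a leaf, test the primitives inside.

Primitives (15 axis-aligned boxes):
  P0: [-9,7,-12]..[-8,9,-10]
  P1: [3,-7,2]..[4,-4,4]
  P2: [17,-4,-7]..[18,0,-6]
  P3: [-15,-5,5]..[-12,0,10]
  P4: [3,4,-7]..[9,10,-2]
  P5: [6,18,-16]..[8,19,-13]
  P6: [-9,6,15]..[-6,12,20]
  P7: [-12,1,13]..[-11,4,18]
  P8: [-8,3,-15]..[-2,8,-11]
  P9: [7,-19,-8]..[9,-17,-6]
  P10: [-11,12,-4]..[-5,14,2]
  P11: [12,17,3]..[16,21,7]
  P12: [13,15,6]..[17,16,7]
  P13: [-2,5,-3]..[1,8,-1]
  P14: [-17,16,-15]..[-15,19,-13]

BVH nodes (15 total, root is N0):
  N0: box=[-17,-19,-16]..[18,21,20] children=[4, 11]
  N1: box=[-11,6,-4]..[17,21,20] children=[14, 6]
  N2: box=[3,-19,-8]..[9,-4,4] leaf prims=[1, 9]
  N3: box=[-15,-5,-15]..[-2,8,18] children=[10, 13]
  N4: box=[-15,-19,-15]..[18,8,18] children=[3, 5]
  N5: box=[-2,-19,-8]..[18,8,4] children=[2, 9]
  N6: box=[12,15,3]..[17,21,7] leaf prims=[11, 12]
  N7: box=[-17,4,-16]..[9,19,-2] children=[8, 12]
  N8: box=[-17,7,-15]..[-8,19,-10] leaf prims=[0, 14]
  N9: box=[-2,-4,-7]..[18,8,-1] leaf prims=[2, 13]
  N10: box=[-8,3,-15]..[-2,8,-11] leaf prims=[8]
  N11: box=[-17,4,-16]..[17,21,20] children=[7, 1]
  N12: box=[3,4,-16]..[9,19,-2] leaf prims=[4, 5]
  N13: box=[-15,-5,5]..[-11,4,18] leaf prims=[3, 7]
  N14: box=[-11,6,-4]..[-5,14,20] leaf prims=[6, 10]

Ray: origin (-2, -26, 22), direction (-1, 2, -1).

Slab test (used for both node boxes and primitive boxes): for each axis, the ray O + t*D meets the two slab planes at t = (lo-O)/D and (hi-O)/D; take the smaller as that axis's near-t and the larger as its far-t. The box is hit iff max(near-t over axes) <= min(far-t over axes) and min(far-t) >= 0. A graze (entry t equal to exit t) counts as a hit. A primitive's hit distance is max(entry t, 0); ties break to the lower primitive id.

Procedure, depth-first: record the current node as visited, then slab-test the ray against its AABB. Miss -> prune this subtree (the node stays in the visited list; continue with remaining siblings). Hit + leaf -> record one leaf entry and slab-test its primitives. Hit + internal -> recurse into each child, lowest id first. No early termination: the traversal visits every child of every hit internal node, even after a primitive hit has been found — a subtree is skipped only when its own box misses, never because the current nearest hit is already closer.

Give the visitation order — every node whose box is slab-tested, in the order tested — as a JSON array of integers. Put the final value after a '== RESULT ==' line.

Walk:
N0 x:[-20,15] y:[7/2,47/2] z:[2,38] -> hit [7/2,15], descend [4, 11]
  N4 x:[-20,13] y:[7/2,17] z:[4,37] -> hit [4,13], descend [3, 5]
    N3 x:[0,13] y:[21/2,17] z:[4,37] -> hit [21/2,13], descend [10, 13]
      N10 x:[0,6] y:[29/2,17] z:[33,37] -> miss, prune
      N13 x:[9,13] y:[21/2,15] z:[4,17] -> hit [21/2,13] leaf, test {P3@t=12, P7(miss)}
    N5 x:[-20,0] y:[7/2,17] z:[18,30] -> miss, prune
  N11 x:[-19,15] y:[15,47/2] z:[2,38] -> hit [15,15], descend [1, 7]
    N1 x:[-19,9] y:[16,47/2] z:[2,26] -> miss, prune
    N7 x:[-11,15] y:[15,45/2] z:[24,38] -> miss, prune

9 AABB tests over nodes [0, 4, 3, 10, 13, 5, 11, 1, 7]; 1 leaf entered; closest P3.

== RESULT ==
[0, 4, 3, 10, 13, 5, 11, 1, 7]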